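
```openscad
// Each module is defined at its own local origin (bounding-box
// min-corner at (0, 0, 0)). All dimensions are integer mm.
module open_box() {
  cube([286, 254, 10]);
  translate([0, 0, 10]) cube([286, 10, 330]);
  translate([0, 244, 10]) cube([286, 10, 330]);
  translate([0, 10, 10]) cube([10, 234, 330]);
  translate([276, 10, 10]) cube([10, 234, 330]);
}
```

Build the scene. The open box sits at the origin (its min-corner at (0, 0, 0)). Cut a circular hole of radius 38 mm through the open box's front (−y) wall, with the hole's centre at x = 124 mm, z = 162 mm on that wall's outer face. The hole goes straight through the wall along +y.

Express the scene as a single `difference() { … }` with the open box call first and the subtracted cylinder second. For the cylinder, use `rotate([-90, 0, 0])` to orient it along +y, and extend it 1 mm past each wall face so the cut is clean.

difference() {
  open_box();
  translate([124, -1, 162]) rotate([-90, 0, 0]) cylinder(h = 12, r = 38);
}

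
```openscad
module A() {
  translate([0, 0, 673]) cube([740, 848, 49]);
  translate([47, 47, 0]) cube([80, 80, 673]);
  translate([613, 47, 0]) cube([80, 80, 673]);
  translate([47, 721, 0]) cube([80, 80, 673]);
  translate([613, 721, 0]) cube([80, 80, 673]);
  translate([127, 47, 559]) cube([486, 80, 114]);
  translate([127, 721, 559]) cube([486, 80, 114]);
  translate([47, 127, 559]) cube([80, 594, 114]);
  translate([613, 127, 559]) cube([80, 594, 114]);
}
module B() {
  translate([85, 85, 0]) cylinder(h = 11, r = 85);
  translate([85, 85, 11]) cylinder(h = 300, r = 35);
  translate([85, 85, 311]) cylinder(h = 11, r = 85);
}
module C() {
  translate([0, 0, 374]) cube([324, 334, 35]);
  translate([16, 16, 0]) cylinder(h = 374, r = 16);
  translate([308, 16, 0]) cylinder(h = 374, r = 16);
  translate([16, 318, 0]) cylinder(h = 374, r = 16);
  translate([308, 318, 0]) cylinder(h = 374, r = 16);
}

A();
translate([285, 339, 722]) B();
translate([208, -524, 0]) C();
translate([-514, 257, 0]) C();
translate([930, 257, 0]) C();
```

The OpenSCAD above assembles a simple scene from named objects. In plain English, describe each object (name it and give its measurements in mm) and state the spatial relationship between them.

A is a rectangular dining table. The top is 740×848×49 mm with its upper surface at z = 722 mm. It stands on four 80×80 mm square legs, each inset 47 mm from the nearest pair of top edges, running from the floor to the underside of the top. Four apron rails, 80 mm thick and 114 mm tall, run between adjacent legs with their top edges flush with the underside of the top and their outer faces flush with the legs' outer faces.

B is a spool: two coaxial disc flanges of radius 85 mm and thickness 11 mm, joined by a core cylinder of radius 35 mm and height 300 mm. The lower flange rests on z = 0 and the three cylinders share a vertical axis.

C is a four-legged stool. The seat is 324×334 mm, 35 mm thick, top at z = 409 mm. It stands on four round legs, each 32 mm in diameter, from z = 0 to the seat underside, each leg's axis is inset half a diameter from the nearest pair of seat edges (so the leg's bounding box is flush with the corner).

The spool is on top of the table, centred. Three stools sit around the table at the −y, −x, +x sides.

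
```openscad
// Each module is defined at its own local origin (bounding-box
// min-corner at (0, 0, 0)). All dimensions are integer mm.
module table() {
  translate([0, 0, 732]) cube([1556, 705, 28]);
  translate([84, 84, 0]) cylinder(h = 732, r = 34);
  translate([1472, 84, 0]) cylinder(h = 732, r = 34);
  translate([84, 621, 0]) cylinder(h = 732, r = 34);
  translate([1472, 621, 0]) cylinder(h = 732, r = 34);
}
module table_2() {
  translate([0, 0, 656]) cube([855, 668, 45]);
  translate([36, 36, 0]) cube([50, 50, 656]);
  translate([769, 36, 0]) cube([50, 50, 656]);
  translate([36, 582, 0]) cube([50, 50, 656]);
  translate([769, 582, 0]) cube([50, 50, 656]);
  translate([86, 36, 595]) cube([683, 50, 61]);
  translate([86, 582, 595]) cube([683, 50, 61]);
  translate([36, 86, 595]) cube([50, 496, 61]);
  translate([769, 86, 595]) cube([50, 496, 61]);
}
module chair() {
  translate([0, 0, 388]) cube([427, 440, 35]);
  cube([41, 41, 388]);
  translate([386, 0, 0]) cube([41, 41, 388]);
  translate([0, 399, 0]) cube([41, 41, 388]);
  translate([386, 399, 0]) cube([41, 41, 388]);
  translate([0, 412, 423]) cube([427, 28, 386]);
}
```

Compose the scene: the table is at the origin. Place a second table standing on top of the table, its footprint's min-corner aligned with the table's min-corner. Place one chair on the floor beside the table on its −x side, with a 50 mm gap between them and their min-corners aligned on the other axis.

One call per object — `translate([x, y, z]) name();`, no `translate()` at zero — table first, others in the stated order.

table();
translate([0, 0, 760]) table_2();
translate([-477, 0, 0]) chair();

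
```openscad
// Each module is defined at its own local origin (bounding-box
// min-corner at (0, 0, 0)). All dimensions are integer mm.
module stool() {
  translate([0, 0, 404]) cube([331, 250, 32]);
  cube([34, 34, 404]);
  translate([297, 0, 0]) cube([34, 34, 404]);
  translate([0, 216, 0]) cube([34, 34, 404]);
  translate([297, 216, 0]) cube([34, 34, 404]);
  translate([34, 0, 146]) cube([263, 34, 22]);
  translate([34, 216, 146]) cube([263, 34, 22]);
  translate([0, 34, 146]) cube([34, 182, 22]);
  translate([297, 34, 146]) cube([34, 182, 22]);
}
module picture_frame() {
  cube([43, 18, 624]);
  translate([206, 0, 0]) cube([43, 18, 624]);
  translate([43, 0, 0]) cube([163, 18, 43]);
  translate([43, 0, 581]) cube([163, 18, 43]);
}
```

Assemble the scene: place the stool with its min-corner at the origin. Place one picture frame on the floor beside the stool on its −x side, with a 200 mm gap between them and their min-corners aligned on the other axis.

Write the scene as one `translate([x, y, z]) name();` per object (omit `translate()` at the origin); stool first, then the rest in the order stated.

stool();
translate([-449, 0, 0]) picture_frame();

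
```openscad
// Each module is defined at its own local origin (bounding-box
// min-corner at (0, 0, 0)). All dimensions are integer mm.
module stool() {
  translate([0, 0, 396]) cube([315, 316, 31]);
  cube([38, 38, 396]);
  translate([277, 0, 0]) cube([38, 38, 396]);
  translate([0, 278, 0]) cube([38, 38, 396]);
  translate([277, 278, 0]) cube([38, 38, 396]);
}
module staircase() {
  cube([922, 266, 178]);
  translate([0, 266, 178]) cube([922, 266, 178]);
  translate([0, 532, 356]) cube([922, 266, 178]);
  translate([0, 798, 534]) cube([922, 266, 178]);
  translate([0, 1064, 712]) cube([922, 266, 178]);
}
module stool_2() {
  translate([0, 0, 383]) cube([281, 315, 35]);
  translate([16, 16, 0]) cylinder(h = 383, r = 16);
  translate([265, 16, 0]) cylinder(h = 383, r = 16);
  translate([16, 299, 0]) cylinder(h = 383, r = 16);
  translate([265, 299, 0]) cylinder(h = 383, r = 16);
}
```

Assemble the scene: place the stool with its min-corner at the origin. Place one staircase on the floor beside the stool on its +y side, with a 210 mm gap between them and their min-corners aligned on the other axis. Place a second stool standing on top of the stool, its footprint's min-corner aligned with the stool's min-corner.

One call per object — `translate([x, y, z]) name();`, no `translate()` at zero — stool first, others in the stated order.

stool();
translate([0, 526, 0]) staircase();
translate([0, 0, 427]) stool_2();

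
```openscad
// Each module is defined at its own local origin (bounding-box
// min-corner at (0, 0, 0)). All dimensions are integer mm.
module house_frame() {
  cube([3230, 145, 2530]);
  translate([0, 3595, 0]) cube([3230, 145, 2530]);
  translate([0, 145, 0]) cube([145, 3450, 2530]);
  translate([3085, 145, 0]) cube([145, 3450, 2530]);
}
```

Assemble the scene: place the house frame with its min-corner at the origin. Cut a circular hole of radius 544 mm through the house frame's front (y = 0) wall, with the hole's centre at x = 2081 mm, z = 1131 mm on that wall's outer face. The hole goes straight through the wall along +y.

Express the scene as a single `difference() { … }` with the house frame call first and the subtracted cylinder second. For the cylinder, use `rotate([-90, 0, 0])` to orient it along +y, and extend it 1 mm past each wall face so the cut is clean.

difference() {
  house_frame();
  translate([2081, -1, 1131]) rotate([-90, 0, 0]) cylinder(h = 147, r = 544);
}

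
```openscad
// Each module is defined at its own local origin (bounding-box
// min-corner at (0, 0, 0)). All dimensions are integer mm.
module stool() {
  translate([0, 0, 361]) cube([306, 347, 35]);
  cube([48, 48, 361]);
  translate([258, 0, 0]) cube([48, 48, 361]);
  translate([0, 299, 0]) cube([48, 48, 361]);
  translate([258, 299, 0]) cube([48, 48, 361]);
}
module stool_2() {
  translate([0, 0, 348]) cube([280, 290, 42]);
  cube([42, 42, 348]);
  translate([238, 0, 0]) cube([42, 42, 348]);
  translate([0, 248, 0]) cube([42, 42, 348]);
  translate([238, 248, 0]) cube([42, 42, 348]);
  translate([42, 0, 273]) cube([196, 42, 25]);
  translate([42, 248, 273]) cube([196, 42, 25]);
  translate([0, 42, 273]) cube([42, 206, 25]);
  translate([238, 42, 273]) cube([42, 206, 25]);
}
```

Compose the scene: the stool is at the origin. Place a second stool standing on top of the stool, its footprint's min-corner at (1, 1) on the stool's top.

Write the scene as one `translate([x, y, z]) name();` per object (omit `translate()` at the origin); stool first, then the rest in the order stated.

stool();
translate([1, 1, 396]) stool_2();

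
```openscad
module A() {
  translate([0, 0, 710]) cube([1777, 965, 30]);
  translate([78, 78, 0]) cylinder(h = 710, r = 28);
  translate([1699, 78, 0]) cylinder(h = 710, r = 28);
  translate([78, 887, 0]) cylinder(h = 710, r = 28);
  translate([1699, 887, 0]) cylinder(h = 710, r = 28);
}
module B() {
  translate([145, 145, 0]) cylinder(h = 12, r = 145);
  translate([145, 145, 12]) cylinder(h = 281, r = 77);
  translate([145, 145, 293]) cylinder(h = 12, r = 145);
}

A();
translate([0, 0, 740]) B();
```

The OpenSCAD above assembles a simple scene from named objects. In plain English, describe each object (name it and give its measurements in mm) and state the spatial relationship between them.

A is a table: top 1777 mm (x) × 965 mm (y), 30 mm thick, upper face at z = 740 mm, on four round legs of 56 mm diameter, each leg's bounding box inset 50 mm from the nearest pair of top edges, running from z = 0 to the bottom of the top.

B is a spool: two coaxial disc flanges of radius 145 mm and thickness 12 mm, joined by a core cylinder of radius 77 mm and height 281 mm. The lower flange rests on z = 0 and the three cylinders share a vertical axis.

The spool is on top of the table.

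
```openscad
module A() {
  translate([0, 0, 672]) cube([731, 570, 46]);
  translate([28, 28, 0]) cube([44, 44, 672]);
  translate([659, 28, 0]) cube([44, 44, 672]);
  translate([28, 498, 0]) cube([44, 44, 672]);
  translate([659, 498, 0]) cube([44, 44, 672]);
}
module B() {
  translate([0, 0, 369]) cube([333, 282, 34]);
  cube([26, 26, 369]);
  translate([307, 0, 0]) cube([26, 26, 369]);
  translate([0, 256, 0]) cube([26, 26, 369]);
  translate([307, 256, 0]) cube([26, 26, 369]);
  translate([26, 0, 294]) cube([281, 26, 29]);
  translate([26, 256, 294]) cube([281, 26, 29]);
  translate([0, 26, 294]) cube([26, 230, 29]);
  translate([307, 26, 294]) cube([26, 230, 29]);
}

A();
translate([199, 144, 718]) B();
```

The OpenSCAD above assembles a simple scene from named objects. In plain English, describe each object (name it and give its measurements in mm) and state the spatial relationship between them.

A is a table with a 731×570 mm rectangular top, 46 mm thick, top surface at z = 718 mm, supported by four 44×44 mm square legs, each inset 28 mm from the nearest pair of top edges, running from the floor.

B is a four-legged stool. The seat is 333×282 mm, 34 mm thick, top at z = 403 mm. It stands on four square legs, each 26×26 mm in cross-section, from z = 0 to the seat underside, each flush with a corner of the seat. Four stretchers, 26 mm wide and 29 mm tall, connect adjacent legs with their undersides at z = 294 mm, each running between the inner faces of the legs it joins and aligned with the legs' outer faces on the other axis.

The stool is on top of the table, centred.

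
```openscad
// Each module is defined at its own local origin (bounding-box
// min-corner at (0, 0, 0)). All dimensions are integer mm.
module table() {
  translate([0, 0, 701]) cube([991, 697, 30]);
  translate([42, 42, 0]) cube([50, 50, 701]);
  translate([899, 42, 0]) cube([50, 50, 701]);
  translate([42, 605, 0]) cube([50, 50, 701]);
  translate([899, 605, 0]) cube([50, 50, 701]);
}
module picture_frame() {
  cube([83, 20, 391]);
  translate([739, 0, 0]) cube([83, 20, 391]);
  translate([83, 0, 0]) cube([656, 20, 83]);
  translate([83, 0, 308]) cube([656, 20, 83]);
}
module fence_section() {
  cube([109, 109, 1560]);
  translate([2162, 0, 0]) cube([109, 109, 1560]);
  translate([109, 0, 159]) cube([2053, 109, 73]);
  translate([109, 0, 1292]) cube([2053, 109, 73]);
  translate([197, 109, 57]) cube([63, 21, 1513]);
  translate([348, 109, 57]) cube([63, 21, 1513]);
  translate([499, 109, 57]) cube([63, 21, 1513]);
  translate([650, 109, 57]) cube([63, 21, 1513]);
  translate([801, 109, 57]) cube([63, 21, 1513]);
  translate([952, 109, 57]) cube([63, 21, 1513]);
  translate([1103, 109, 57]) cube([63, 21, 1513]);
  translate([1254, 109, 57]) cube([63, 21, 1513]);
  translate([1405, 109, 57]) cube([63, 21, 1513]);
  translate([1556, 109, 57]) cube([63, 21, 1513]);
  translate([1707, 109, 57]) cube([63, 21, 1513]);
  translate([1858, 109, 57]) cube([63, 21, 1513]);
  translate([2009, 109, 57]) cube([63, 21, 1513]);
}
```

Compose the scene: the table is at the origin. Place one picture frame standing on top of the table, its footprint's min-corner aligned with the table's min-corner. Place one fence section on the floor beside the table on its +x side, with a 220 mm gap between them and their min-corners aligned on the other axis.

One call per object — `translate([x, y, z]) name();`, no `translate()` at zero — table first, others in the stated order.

table();
translate([0, 0, 731]) picture_frame();
translate([1211, 0, 0]) fence_section();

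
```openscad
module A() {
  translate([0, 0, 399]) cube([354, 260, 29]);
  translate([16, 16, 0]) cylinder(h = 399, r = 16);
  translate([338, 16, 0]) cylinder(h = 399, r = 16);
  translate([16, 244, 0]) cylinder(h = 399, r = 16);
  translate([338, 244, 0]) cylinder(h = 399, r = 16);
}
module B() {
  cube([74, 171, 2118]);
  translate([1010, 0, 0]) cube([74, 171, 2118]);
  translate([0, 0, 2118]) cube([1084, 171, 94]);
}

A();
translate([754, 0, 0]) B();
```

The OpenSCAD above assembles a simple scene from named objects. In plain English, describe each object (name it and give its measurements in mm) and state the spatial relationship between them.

A is a four-legged stool. The seat is a 354×260×29 mm slab whose top surface is at z = 428 mm; four round legs, each 32 mm in diameter, run from the floor (z = 0) to the underside of the seat, each leg's axis is inset half a diameter from the nearest pair of seat edges (so the leg's bounding box is flush with the corner).

B is a door frame. The clear opening is 936 mm wide and 2118 mm high. Two 74 mm wide jambs, 171 mm deep, stand either side of the opening from the floor to the top of the opening. A 94 mm thick head sits across the top of both jambs, spanning the full outside width of the frame.

The door frame is on the floor beside the stool on its +x side.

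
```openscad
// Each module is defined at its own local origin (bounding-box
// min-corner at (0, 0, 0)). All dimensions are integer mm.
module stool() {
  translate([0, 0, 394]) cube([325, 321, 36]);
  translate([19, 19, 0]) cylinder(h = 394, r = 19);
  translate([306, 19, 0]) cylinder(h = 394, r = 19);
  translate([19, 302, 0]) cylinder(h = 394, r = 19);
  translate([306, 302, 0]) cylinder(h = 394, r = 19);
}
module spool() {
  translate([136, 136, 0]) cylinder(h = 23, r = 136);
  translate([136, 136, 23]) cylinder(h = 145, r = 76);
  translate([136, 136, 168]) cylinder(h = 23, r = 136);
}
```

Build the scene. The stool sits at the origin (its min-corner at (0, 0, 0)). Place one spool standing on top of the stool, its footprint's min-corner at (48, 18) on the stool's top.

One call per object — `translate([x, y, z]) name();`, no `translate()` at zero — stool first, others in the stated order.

stool();
translate([48, 18, 430]) spool();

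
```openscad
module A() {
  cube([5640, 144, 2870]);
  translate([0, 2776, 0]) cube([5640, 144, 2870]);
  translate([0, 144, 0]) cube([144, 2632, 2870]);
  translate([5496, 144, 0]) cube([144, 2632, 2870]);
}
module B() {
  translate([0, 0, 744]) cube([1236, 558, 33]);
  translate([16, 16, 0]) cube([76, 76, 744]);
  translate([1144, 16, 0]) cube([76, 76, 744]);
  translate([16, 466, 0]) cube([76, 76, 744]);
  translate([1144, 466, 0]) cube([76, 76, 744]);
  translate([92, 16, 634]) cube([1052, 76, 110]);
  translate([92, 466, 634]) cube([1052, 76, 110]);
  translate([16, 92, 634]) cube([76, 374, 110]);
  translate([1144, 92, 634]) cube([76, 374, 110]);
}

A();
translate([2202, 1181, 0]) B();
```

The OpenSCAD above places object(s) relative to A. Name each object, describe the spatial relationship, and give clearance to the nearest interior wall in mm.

A is a house frame. B is a table. The table sits inside the house frame, centred. The clearance to the nearest interior wall is 1037 mm.

Clearances: x = 2058, y = 1037; minimum 1037 mm.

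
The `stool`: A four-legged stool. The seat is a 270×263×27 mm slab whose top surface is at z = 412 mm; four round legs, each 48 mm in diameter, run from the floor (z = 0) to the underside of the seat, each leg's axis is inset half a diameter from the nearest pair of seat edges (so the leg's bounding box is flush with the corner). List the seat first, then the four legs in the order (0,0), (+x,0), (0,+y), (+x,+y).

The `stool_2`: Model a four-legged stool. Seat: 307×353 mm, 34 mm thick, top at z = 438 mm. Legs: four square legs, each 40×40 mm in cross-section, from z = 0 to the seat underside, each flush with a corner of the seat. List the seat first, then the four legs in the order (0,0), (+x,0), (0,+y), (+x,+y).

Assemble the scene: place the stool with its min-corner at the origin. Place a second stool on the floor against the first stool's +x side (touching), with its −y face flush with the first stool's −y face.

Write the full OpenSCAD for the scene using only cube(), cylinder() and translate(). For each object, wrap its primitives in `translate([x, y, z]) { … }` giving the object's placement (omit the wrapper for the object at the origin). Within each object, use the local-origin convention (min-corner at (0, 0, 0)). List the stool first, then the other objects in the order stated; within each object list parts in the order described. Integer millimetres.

translate([0, 0, 385]) cube([270, 263, 27]);
translate([24, 24, 0]) cylinder(h = 385, r = 24);
translate([246, 24, 0]) cylinder(h = 385, r = 24);
translate([24, 239, 0]) cylinder(h = 385, r = 24);
translate([246, 239, 0]) cylinder(h = 385, r = 24);
translate([270, 0, 0]) {
  translate([0, 0, 404]) cube([307, 353, 34]);
  cube([40, 40, 404]);
  translate([267, 0, 0]) cube([40, 40, 404]);
  translate([0, 313, 0]) cube([40, 40, 404]);
  translate([267, 313, 0]) cube([40, 40, 404]);
}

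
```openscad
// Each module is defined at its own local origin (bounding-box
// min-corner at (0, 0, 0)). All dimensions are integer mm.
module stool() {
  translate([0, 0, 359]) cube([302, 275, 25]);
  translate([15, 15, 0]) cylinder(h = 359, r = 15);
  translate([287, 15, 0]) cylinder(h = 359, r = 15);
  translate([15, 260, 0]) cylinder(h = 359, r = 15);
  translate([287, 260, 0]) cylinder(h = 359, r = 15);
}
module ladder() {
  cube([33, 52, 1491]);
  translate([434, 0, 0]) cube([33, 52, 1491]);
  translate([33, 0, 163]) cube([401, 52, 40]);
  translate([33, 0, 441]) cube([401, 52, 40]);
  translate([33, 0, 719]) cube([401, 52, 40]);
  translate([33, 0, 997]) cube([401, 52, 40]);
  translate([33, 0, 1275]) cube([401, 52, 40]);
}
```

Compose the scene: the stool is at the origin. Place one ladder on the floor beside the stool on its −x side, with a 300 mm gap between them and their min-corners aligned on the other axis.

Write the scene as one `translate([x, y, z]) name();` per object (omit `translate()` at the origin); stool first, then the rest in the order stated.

stool();
translate([-767, 0, 0]) ladder();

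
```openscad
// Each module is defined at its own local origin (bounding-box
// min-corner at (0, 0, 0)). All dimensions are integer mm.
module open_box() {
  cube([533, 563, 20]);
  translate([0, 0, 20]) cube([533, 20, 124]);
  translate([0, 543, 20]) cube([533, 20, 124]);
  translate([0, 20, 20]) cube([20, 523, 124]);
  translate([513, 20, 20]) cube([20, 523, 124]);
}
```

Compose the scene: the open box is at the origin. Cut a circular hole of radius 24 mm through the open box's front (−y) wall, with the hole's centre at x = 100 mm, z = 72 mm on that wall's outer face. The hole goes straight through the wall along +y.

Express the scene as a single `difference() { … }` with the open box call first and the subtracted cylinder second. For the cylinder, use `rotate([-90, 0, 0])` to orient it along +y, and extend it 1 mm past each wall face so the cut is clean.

difference() {
  open_box();
  translate([100, -1, 72]) rotate([-90, 0, 0]) cylinder(h = 22, r = 24);
}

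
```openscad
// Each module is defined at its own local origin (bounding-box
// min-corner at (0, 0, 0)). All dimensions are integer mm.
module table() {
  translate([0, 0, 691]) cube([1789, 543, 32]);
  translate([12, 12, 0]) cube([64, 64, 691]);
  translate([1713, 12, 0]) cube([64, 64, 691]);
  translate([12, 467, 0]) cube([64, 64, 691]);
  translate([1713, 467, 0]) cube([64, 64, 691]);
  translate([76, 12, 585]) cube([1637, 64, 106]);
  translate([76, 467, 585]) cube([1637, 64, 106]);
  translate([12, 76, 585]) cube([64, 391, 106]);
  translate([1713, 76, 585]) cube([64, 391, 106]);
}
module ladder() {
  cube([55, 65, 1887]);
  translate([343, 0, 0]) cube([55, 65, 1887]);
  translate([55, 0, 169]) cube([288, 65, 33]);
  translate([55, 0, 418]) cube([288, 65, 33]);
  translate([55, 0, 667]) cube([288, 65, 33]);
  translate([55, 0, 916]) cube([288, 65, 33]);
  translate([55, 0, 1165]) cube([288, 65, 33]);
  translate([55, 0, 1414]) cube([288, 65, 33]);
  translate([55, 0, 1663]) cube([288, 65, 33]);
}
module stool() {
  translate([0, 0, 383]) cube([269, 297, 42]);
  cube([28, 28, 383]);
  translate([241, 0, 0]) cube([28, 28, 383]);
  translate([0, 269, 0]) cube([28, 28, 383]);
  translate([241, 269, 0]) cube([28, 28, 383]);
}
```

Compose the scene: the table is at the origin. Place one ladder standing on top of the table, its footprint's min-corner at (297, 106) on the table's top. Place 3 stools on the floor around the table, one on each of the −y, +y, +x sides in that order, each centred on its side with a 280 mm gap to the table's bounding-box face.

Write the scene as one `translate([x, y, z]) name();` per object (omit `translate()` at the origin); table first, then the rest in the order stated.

table();
translate([297, 106, 723]) ladder();
translate([760, -577, 0]) stool();
translate([760, 823, 0]) stool();
translate([2069, 123, 0]) stool();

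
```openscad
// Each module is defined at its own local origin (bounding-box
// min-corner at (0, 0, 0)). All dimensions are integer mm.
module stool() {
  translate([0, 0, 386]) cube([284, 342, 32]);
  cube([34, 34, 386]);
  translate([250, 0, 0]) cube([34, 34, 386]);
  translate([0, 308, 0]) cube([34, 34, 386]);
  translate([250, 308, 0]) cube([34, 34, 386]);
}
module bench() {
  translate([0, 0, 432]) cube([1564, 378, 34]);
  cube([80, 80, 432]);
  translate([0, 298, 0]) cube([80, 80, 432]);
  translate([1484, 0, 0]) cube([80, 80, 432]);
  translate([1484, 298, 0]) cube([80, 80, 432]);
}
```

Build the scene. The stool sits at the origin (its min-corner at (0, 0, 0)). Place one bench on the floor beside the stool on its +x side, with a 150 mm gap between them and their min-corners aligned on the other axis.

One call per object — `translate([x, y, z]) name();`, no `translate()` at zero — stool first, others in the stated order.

stool();
translate([434, 0, 0]) bench();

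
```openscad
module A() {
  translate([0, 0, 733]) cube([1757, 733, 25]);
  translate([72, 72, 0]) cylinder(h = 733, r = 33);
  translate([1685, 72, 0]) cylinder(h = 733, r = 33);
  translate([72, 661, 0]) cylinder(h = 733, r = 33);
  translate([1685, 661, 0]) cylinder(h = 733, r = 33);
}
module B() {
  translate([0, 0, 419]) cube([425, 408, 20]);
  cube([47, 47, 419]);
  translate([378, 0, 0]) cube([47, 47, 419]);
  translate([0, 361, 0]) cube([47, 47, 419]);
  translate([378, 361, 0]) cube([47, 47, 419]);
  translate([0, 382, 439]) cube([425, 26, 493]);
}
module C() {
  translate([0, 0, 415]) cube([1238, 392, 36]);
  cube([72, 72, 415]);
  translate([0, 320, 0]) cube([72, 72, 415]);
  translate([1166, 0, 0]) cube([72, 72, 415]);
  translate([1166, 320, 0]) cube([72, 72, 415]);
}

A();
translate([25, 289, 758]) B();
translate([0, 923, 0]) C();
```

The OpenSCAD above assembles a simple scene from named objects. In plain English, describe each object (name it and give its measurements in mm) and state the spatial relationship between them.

A is a table with a 1757×733 mm rectangular top, 25 mm thick, top surface at z = 758 mm, supported by four round legs of 66 mm diameter, each leg's bounding box inset 39 mm from the nearest pair of top edges, running from the floor.

B is a chair. The seat is a 425×408×20 mm slab with its top at z = 439 mm, on four 47×47 mm corner legs (flush with the seat edges, standing on z = 0). A flat backrest 26 mm thick, 493 mm tall, spans the full seat width and rises from the seat top along its +y edge, rear face flush with the rear of the seat.

C is a bench: a 1238×392 mm seat slab, 36 mm thick, top at z = 451 mm, on four 72×72 mm square legs flush with the seat corners and standing on z = 0.

The chair is on top of the table. The bench is on the floor beside the table on its +y side.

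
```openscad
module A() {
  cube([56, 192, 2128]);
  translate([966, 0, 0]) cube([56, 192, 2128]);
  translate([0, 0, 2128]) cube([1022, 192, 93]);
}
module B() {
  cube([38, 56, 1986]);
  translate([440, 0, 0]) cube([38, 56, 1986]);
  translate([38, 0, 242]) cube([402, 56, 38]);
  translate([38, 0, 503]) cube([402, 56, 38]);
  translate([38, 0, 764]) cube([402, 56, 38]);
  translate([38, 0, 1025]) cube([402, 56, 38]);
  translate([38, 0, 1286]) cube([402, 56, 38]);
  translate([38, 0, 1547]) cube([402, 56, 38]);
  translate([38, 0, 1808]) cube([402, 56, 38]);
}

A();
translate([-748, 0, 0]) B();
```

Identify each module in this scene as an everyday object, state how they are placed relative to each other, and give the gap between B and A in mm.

The ladder's nearest face is 270 mm from the door frame's −x face.

A is a door frame. B is a ladder. The ladder is on the floor beside the door frame on its −x side. The gap between the ladder and the door frame is 270 mm.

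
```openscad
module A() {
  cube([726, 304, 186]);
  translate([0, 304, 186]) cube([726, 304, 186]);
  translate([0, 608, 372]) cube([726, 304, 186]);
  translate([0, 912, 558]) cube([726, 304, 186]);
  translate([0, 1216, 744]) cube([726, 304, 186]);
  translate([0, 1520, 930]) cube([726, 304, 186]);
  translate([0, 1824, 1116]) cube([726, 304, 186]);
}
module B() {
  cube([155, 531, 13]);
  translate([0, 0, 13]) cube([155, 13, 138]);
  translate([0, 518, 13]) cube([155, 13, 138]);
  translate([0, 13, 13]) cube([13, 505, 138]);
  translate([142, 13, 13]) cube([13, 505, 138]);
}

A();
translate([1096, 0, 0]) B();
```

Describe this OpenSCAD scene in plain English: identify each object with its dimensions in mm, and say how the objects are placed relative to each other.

A is a straight staircase of 7 solid steps. Each step is 726 mm wide (x), 304 mm deep (y, the going) and 186 mm tall (the rise). The first step rests on the floor; each subsequent step sits one going further in +y and one rise higher in +z, directly behind and above the previous step with no overlap.

B is an open-topped rectangular box: outside dimensions 155×531×151 mm, with a uniform wall and base thickness of 13 mm. The base is a full 155×531 slab on the floor; four walls sit on top of the base. The front and back walls (the −y and +y sides) span the full width; the two side walls fit between them.

The open box is on the floor beside the staircase on its +x side.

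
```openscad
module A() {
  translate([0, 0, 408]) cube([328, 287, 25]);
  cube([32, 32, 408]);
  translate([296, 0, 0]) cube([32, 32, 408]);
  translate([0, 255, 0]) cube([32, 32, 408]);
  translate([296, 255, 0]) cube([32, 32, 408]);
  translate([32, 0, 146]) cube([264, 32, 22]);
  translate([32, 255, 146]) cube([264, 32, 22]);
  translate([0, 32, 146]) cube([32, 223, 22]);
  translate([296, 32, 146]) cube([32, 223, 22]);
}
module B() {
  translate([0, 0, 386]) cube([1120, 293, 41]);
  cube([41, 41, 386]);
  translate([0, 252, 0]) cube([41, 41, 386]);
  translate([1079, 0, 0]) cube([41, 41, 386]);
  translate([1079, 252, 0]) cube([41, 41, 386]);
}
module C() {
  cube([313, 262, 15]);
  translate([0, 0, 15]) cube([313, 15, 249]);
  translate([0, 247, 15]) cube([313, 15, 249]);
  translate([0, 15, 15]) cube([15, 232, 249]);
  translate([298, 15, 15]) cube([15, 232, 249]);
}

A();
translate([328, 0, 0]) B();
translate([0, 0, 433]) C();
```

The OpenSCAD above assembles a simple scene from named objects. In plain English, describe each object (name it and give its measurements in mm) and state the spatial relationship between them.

A is a four-legged stool. The seat is 328×287 mm, 25 mm thick, top at z = 433 mm. It stands on four square legs, each 32×32 mm in cross-section, from z = 0 to the seat underside, each flush with a corner of the seat. Four stretchers, 32 mm wide and 22 mm tall, connect adjacent legs with their undersides at z = 146 mm, each running between the inner faces of the legs it joins and aligned with the legs' outer faces on the other axis.

B is a long wooden bench with a 1120 mm (x) × 293 mm (y) seat, 41 mm thick, its top surface 427 mm above the floor. Four 41 mm square legs at the seat corners, flush with the edges, run from z = 0 to the seat underside.

C is an open-topped rectangular box: outside dimensions 313×262×264 mm, with a uniform wall and base thickness of 15 mm. The base is a full 313×262 slab on the floor; four walls sit on top of the base. The front and back walls (the −y and +y sides) span the full width; the two side walls fit between them.

The bench is against the stool's +x side, with their −y faces flush. The open box is on top of the stool.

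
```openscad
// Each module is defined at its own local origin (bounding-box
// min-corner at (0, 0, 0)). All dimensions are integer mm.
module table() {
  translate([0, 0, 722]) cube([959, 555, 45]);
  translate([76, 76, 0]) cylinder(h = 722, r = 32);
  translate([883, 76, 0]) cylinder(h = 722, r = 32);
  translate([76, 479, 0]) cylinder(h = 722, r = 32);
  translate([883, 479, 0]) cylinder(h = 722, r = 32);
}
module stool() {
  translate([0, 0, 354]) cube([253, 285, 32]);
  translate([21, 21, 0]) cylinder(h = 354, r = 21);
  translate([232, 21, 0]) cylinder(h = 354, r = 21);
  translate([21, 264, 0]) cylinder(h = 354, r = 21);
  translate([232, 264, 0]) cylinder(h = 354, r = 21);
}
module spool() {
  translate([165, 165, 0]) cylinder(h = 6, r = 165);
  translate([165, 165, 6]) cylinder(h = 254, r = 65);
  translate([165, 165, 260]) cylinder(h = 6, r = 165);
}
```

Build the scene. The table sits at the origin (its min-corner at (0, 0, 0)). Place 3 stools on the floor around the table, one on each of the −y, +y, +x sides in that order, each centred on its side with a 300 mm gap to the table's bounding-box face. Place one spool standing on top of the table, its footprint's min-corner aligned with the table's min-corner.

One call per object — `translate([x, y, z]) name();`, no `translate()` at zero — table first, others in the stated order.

table();
translate([353, -585, 0]) stool();
translate([353, 855, 0]) stool();
translate([1259, 135, 0]) stool();
translate([0, 0, 767]) spool();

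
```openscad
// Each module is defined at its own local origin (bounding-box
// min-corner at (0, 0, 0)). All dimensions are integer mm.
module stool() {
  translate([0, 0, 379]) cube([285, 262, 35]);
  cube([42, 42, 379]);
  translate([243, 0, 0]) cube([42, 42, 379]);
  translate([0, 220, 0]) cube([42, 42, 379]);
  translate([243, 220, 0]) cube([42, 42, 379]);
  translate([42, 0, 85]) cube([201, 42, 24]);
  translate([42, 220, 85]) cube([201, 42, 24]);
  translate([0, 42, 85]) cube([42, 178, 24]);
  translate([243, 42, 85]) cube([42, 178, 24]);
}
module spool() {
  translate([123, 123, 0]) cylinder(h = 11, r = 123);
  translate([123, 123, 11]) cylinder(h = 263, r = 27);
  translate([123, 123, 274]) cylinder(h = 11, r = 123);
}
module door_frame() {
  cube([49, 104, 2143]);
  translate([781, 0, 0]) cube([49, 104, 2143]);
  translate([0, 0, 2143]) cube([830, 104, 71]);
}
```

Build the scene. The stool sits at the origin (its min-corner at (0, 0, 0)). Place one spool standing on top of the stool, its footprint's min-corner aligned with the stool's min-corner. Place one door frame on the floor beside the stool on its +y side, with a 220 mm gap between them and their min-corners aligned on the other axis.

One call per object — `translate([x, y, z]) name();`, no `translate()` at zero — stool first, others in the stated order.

stool();
translate([0, 0, 414]) spool();
translate([0, 482, 0]) door_frame();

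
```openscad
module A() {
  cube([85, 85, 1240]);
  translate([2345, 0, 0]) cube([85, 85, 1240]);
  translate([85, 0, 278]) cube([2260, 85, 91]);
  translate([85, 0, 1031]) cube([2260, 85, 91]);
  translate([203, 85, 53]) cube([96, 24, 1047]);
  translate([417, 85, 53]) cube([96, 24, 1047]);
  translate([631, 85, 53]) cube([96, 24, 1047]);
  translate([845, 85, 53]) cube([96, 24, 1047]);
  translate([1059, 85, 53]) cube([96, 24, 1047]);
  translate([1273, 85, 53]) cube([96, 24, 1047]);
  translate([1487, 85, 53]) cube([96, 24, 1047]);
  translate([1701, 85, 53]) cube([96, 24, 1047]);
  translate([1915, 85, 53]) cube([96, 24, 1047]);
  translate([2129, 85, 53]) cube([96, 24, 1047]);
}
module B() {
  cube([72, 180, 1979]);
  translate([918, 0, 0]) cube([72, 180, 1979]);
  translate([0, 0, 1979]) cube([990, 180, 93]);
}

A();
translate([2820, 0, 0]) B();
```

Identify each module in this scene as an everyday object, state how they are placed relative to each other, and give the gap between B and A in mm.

The door frame's nearest face is 390 mm from the fence section's +x face.

A is a fence section. B is a door frame. The door frame is on the floor beside the fence section on its +x side. The gap between the door frame and the fence section is 390 mm.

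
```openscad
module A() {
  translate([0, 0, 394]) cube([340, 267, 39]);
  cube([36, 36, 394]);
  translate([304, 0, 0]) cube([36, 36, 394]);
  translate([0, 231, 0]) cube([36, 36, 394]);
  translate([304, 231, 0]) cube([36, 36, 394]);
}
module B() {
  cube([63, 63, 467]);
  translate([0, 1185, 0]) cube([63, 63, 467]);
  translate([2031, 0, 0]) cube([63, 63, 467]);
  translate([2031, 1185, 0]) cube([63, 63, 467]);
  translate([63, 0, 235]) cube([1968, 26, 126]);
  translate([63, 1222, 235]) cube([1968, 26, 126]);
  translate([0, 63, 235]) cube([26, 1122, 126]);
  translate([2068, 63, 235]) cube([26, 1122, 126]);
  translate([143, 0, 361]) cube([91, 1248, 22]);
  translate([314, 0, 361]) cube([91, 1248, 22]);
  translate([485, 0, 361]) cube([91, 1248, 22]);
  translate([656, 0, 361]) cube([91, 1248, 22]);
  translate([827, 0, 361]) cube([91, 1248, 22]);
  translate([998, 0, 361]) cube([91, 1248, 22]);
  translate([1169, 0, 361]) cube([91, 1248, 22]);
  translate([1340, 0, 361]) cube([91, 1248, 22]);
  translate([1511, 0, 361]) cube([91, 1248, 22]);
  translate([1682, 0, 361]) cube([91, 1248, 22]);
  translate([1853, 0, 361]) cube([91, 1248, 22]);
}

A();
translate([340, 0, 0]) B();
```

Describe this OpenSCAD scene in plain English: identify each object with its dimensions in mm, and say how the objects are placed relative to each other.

A is a simple wooden stool: a rectangular seat 340 mm (x) by 267 mm (y), 39 mm thick, top face at z = 433 mm, on four square legs, each 36×36 mm in cross-section. The legs rest on z = 0, each flush with a corner of the seat.

B is a bed frame 2094 mm long (x) by 1248 mm wide (y). Four 63×63 mm corner posts, 467 mm tall, at the corners of the footprint. Four rails of 26 mm thickness and 126 mm height run between adjacent posts with their undersides at z = 235 mm, their outer faces flush with the outside of the frame (the two x-running rails run between the posts' inner faces; the two y-running rails run between the posts' inner faces). 11 slats, each 91 mm wide (x) and 22 mm thick, lie across the top of the two x-running rails, running the full 1248 mm width of the frame in y; the slats are evenly spaced along x between the inner faces of the end posts with equal gaps (rounded down to the nearest mm) at the −x end and between each pair — any rounding remainder accumulates at the +x end.

The bed frame is against the stool's +x side, with their −y faces flush.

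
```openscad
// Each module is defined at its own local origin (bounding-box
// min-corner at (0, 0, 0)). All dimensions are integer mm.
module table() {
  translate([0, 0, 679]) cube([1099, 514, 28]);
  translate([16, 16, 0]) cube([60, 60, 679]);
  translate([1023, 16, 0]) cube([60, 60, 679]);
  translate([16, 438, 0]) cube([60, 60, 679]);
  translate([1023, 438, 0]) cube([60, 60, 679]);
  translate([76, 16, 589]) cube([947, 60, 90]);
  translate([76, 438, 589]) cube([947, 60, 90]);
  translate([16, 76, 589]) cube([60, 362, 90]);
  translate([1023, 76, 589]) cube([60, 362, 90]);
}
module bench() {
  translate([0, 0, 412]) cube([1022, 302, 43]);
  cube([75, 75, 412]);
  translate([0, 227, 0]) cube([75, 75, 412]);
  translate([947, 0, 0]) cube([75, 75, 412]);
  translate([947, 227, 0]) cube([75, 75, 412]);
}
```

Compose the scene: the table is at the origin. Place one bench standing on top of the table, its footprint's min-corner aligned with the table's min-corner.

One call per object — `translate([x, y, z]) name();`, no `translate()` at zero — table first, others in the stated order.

table();
translate([0, 0, 707]) bench();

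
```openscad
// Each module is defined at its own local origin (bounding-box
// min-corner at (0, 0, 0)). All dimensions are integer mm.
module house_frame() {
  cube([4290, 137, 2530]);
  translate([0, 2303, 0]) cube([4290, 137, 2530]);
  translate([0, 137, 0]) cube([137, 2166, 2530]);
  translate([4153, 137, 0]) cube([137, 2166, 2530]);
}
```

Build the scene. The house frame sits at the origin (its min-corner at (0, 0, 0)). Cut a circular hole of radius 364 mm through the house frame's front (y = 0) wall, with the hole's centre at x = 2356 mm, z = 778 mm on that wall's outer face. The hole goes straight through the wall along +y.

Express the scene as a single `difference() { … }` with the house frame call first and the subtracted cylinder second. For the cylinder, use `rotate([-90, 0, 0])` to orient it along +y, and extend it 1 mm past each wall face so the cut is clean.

difference() {
  house_frame();
  translate([2356, -1, 778]) rotate([-90, 0, 0]) cylinder(h = 139, r = 364);
}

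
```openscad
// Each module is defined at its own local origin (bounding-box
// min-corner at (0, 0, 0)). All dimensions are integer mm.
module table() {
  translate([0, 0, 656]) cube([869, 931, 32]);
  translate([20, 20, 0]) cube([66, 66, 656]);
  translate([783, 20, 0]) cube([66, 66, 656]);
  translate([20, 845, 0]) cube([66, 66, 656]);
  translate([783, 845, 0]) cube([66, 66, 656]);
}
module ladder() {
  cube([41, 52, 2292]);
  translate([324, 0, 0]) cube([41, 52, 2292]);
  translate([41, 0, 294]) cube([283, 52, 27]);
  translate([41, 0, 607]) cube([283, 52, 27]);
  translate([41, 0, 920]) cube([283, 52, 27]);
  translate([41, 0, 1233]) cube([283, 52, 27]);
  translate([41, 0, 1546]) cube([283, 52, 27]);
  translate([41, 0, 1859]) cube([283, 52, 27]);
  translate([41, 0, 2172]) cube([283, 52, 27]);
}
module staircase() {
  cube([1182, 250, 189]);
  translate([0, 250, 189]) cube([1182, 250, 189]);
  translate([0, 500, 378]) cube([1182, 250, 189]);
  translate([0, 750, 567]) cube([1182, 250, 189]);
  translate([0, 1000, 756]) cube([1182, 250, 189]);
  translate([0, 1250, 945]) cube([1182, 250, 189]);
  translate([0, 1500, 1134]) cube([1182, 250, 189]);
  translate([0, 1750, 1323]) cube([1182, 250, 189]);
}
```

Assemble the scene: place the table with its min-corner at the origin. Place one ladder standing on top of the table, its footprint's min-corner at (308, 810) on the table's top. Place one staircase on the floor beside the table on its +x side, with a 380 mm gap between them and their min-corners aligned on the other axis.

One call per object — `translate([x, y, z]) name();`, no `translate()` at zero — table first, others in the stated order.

table();
translate([308, 810, 688]) ladder();
translate([1249, 0, 0]) staircase();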